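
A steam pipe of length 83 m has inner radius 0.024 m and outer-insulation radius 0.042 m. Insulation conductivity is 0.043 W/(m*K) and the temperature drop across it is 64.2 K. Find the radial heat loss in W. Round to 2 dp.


Q = 2*pi*0.043*83*64.2/ln(0.042/0.024) = 2572.60 W

2572.60 W


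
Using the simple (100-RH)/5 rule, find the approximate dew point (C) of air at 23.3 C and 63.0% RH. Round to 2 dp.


Td = 23.3 - (100-63.0)/5 = 15.90 C

15.90 C


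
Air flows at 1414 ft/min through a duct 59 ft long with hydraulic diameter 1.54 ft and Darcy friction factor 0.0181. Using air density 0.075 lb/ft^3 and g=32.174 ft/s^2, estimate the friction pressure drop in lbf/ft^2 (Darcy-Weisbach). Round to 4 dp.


v_fps = 1414/60 = 23.5667 ft/s
dp = 0.0181*(59/1.54)*0.075*23.5667^2/(2*32.174) = 0.4489 lbf/ft^2

0.4489 lbf/ft^2


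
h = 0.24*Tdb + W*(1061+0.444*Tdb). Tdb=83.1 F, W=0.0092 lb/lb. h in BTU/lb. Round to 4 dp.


h = 0.24*83.1 + 0.0092*(1061+0.444*83.1) = 30.0446 BTU/lb

30.0446 BTU/lb


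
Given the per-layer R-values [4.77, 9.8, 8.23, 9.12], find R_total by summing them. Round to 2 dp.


R_total = 4.77 + 9.8 + 8.23 + 9.12 = 31.92

31.92


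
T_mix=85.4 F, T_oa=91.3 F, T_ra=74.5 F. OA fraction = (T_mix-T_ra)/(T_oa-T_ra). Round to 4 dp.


frac = (85.4 - 74.5) / (91.3 - 74.5) = 0.6488

0.6488


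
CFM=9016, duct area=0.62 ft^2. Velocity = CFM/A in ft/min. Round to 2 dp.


V = 9016 / 0.62 = 14541.94 ft/min

14541.94 ft/min


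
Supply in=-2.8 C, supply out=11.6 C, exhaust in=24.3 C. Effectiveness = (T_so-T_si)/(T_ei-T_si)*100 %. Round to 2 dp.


eff = (11.6-(-2.8))/(24.3-(-2.8))*100 = 53.14 %

53.14 %


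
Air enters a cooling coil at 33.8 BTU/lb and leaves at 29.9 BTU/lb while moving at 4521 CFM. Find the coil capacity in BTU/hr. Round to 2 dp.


Q = 4.5 * 4521 * (33.8 - 29.9) = 79343.55 BTU/hr

79343.55 BTU/hr


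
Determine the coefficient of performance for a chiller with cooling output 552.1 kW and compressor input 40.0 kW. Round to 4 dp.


COP = 552.1 / 40.0 = 13.8025

13.8025


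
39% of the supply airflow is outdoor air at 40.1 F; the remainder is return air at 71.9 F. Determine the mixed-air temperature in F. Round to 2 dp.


T_mix = 0.39*40.1 + 0.61*71.9 = 59.50 F

59.50 F


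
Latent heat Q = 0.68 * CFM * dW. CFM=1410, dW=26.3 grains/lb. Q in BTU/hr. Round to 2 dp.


Q = 0.68 * 1410 * 26.3 = 25216.44 BTU/hr

25216.44 BTU/hr


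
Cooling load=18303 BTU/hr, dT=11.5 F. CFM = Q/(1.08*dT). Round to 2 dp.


CFM = 18303 / (1.08 * 11.5) = 1473.67

1473.67 CFM


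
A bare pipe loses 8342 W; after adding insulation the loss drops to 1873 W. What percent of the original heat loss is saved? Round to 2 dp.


Savings = ((8342-1873)/8342)*100 = 77.55 %

77.55 %


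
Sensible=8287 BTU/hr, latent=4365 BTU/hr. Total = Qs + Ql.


Qt = 8287 + 4365 = 12652 BTU/hr

12652 BTU/hr


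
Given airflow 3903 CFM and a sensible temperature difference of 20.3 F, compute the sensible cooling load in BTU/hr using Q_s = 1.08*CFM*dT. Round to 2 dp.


Q = 1.08 * 3903 * 20.3 = 85569.37 BTU/hr

85569.37 BTU/hr


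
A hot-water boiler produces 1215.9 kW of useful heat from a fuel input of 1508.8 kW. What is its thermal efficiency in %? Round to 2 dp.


eta = (1215.9/1508.8)*100 = 80.59 %

80.59 %


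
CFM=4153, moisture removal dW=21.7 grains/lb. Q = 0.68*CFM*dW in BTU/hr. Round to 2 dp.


Q = 0.68 * 4153 * 21.7 = 61281.67 BTU/hr

61281.67 BTU/hr


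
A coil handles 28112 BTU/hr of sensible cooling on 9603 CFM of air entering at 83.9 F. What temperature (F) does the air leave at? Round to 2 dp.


dT = 28112/(1.08*9603) = 2.7106
T_leave = 83.9 - 2.7106 = 81.19 F

81.19 F


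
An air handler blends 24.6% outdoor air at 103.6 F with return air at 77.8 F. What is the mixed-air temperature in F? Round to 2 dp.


T_mix = 77.8 + (24.6/100)*(103.6-77.8) = 84.15 F

84.15 F


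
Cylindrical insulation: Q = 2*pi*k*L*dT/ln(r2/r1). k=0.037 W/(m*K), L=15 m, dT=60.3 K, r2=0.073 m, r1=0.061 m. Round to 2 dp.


Q = 2*pi*0.037*15*60.3/ln(0.073/0.061) = 1170.90 W

1170.90 W


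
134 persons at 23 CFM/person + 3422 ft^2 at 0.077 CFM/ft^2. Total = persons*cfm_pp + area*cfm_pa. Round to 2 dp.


Total = 134*23 + 3422*0.077 = 3345.49 CFM

3345.49 CFM


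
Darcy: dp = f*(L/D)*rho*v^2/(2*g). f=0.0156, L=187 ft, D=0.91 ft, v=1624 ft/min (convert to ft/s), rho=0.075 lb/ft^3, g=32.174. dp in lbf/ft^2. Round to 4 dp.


v_fps = 1624/60 = 27.0667 ft/s
dp = 0.0156*(187/0.91)*0.075*27.0667^2/(2*32.174) = 2.7373 lbf/ft^2

2.7373 lbf/ft^2


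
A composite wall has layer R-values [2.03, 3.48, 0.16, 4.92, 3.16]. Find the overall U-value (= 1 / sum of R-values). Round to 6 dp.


R_total = 2.03 + 3.48 + 0.16 + 4.92 + 3.16 = 13.75
U = 1/13.75 = 0.072727

0.072727


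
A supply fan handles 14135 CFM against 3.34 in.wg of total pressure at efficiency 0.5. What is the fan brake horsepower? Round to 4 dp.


BHP = 14135 * 3.34 / (6356 * 0.5) = 14.8555 hp

14.8555 hp


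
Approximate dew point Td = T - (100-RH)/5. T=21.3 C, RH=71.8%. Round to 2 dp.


Td = 21.3 - (100-71.8)/5 = 15.66 C

15.66 C


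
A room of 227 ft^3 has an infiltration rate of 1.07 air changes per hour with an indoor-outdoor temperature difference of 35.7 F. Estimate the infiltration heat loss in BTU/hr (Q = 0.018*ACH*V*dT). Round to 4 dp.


Q = 0.018 * 1.07 * 227 * 35.7 = 156.0811 BTU/hr

156.0811 BTU/hr


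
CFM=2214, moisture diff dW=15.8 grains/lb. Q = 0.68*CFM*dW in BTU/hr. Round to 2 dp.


Q = 0.68 * 2214 * 15.8 = 23787.22 BTU/hr

23787.22 BTU/hr


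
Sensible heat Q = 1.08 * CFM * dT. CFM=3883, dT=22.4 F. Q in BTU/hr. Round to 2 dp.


Q = 1.08 * 3883 * 22.4 = 93937.54 BTU/hr

93937.54 BTU/hr


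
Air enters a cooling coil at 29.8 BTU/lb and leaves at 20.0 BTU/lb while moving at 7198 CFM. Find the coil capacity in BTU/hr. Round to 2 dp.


Q = 4.5 * 7198 * (29.8 - 20.0) = 317431.80 BTU/hr

317431.80 BTU/hr


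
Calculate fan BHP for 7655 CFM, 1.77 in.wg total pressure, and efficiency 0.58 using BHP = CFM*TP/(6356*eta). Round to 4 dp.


BHP = 7655 * 1.77 / (6356 * 0.58) = 3.6754 hp

3.6754 hp


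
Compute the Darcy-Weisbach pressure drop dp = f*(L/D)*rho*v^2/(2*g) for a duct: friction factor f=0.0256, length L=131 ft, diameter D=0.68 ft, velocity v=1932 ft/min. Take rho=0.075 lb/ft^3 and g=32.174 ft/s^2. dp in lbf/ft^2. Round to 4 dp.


v_fps = 1932/60 = 32.2 ft/s
dp = 0.0256*(131/0.68)*0.075*32.2^2/(2*32.174) = 5.9599 lbf/ft^2

5.9599 lbf/ft^2


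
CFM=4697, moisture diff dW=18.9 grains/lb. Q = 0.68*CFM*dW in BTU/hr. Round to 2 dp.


Q = 0.68 * 4697 * 18.9 = 60365.84 BTU/hr

60365.84 BTU/hr


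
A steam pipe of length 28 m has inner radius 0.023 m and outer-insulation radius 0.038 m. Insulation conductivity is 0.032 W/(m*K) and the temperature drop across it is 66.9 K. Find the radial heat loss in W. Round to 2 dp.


Q = 2*pi*0.032*28*66.9/ln(0.038/0.023) = 750.12 W

750.12 W


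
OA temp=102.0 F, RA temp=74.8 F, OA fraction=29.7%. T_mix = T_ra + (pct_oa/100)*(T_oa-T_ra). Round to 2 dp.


T_mix = 74.8 + (29.7/100)*(102.0-74.8) = 82.88 F

82.88 F


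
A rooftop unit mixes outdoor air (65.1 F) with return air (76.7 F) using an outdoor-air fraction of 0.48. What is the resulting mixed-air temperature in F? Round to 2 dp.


T_mix = 0.48*65.1 + 0.52*76.7 = 71.13 F

71.13 F


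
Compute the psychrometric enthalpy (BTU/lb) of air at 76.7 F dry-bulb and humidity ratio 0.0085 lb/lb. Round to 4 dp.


h = 0.24*76.7 + 0.0085*(1061+0.444*76.7) = 27.7160 BTU/lb

27.7160 BTU/lb


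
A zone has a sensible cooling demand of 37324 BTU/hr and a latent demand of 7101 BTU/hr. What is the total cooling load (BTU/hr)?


Qt = 37324 + 7101 = 44425 BTU/hr

44425 BTU/hr


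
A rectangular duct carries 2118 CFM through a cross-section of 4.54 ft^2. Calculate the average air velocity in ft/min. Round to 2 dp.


V = 2118 / 4.54 = 466.52 ft/min

466.52 ft/min


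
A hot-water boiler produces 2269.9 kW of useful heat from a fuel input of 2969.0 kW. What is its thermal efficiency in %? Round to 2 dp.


eta = (2269.9/2969.0)*100 = 76.45 %

76.45 %


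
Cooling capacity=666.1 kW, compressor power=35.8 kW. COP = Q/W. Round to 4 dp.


COP = 666.1 / 35.8 = 18.6061

18.6061


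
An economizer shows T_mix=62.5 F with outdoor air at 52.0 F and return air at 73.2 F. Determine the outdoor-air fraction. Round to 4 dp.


frac = (62.5 - 73.2) / (52.0 - 73.2) = 0.5047

0.5047


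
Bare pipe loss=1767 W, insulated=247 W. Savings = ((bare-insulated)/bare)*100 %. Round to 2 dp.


Savings = ((1767-247)/1767)*100 = 86.02 %

86.02 %


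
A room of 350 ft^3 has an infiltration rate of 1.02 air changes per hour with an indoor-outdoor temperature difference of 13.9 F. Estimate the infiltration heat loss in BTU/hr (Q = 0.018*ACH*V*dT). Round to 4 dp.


Q = 0.018 * 1.02 * 350 * 13.9 = 89.3214 BTU/hr

89.3214 BTU/hr


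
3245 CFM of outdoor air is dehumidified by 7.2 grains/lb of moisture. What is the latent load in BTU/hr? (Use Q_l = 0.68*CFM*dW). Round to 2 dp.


Q = 0.68 * 3245 * 7.2 = 15887.52 BTU/hr

15887.52 BTU/hr


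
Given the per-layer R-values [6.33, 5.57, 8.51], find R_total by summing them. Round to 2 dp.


R_total = 6.33 + 5.57 + 8.51 = 20.41

20.41


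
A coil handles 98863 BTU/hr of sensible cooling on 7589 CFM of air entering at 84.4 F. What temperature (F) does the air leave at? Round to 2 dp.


dT = 98863/(1.08*7589) = 12.0622
T_leave = 84.4 - 12.0622 = 72.34 F

72.34 F


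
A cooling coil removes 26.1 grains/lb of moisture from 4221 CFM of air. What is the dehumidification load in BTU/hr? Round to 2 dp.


Q = 0.68 * 4221 * 26.1 = 74914.31 BTU/hr

74914.31 BTU/hr


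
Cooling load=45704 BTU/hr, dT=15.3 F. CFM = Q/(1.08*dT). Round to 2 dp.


CFM = 45704 / (1.08 * 15.3) = 2765.92

2765.92 CFM


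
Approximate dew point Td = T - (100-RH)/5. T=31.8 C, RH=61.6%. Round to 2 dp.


Td = 31.8 - (100-61.6)/5 = 24.12 C

24.12 C


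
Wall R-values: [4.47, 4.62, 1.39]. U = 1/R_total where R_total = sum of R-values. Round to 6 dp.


R_total = 4.47 + 4.62 + 1.39 = 10.48
U = 1/10.48 = 0.095420

0.095420


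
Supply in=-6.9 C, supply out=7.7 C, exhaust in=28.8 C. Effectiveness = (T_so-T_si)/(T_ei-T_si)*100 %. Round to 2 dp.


eff = (7.7-(-6.9))/(28.8-(-6.9))*100 = 40.90 %

40.90 %


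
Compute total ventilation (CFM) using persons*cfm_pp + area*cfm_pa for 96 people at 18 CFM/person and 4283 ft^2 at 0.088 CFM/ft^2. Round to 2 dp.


Total = 96*18 + 4283*0.088 = 2104.90 CFM

2104.90 CFM


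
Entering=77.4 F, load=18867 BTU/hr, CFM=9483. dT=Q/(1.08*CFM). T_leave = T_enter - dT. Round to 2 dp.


dT = 18867/(1.08*9483) = 1.8422
T_leave = 77.4 - 1.8422 = 75.56 F

75.56 F


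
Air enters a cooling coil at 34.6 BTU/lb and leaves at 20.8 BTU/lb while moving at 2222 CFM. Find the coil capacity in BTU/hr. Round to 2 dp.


Q = 4.5 * 2222 * (34.6 - 20.8) = 137986.20 BTU/hr

137986.20 BTU/hr


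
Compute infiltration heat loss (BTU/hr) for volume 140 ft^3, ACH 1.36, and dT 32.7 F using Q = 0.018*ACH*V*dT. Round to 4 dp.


Q = 0.018 * 1.36 * 140 * 32.7 = 112.0694 BTU/hr

112.0694 BTU/hr


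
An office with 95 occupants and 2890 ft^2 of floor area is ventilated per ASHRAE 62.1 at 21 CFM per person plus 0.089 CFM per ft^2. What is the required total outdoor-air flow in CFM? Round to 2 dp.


Total = 95*21 + 2890*0.089 = 2252.21 CFM

2252.21 CFM


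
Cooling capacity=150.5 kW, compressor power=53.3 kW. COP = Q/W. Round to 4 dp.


COP = 150.5 / 53.3 = 2.8236

2.8236


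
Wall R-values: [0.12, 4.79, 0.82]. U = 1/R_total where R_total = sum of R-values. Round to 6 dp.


R_total = 0.12 + 4.79 + 0.82 = 5.73
U = 1/5.73 = 0.174520

0.174520


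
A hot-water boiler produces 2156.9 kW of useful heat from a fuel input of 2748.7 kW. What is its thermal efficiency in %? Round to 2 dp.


eta = (2156.9/2748.7)*100 = 78.47 %

78.47 %


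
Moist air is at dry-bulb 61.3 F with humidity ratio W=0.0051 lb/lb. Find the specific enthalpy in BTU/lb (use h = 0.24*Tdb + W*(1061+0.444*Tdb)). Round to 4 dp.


h = 0.24*61.3 + 0.0051*(1061+0.444*61.3) = 20.2619 BTU/lb

20.2619 BTU/lb


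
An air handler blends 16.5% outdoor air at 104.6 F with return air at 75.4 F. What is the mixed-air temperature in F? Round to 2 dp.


T_mix = 75.4 + (16.5/100)*(104.6-75.4) = 80.22 F

80.22 F


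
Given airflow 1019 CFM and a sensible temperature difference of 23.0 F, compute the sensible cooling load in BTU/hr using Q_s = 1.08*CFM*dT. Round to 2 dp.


Q = 1.08 * 1019 * 23.0 = 25311.96 BTU/hr

25311.96 BTU/hr


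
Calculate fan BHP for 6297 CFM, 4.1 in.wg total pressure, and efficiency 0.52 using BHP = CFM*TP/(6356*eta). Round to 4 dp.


BHP = 6297 * 4.1 / (6356 * 0.52) = 7.8114 hp

7.8114 hp


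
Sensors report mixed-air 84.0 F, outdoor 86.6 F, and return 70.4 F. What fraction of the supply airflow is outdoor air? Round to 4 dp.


frac = (84.0 - 70.4) / (86.6 - 70.4) = 0.8395

0.8395


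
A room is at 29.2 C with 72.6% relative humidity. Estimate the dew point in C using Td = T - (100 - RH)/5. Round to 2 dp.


Td = 29.2 - (100-72.6)/5 = 23.72 C

23.72 C


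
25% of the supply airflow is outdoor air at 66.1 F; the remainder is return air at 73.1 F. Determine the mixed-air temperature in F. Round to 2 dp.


T_mix = 0.25*66.1 + 0.75*73.1 = 71.35 F

71.35 F


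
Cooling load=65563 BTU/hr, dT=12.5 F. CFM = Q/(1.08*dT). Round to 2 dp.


CFM = 65563 / (1.08 * 12.5) = 4856.52

4856.52 CFM


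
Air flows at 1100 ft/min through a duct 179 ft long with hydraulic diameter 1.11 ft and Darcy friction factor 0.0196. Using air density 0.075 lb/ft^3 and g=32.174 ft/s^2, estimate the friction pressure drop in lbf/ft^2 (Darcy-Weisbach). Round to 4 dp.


v_fps = 1100/60 = 18.3333 ft/s
dp = 0.0196*(179/1.11)*0.075*18.3333^2/(2*32.174) = 1.2382 lbf/ft^2

1.2382 lbf/ft^2


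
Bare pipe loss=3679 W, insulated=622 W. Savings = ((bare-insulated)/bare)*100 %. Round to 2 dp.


Savings = ((3679-622)/3679)*100 = 83.09 %

83.09 %


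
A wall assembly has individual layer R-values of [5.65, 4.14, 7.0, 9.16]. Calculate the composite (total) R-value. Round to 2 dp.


R_total = 5.65 + 4.14 + 7.0 + 9.16 = 25.95

25.95


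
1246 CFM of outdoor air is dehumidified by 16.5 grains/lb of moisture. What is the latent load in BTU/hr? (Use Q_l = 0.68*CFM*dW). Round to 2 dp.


Q = 0.68 * 1246 * 16.5 = 13980.12 BTU/hr

13980.12 BTU/hr


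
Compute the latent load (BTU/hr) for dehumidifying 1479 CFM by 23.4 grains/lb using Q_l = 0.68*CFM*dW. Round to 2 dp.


Q = 0.68 * 1479 * 23.4 = 23533.85 BTU/hr

23533.85 BTU/hr


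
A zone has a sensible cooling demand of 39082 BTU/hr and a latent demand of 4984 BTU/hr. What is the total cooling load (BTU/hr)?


Qt = 39082 + 4984 = 44066 BTU/hr

44066 BTU/hr


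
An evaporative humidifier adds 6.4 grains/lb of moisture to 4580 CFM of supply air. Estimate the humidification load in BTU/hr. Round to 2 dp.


Q = 0.68 * 4580 * 6.4 = 19932.16 BTU/hr

19932.16 BTU/hr


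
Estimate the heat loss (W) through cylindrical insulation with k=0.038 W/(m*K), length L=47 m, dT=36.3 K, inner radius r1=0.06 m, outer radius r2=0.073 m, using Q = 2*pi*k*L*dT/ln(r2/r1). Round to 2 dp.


Q = 2*pi*0.038*47*36.3/ln(0.073/0.06) = 2077.10 W

2077.10 W


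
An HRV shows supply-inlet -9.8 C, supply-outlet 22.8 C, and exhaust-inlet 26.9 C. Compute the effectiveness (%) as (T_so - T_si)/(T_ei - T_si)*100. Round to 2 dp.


eff = (22.8-(-9.8))/(26.9-(-9.8))*100 = 88.83 %

88.83 %


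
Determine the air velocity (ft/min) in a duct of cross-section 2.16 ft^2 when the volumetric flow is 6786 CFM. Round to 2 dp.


V = 6786 / 2.16 = 3141.67 ft/min

3141.67 ft/min


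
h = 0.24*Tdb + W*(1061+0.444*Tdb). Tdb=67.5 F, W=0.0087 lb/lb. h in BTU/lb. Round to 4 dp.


h = 0.24*67.5 + 0.0087*(1061+0.444*67.5) = 25.6914 BTU/lb

25.6914 BTU/lb


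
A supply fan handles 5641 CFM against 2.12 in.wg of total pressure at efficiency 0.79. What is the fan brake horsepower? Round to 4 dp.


BHP = 5641 * 2.12 / (6356 * 0.79) = 2.3817 hp

2.3817 hp


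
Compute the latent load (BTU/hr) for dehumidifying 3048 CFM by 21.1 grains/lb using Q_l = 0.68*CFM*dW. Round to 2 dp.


Q = 0.68 * 3048 * 21.1 = 43732.70 BTU/hr

43732.70 BTU/hr


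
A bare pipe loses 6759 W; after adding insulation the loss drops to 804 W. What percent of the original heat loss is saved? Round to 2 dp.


Savings = ((6759-804)/6759)*100 = 88.10 %

88.10 %


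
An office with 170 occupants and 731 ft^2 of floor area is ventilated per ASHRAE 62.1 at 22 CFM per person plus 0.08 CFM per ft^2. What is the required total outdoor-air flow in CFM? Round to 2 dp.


Total = 170*22 + 731*0.08 = 3798.48 CFM

3798.48 CFM


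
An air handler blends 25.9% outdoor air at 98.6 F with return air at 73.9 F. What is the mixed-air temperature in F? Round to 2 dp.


T_mix = 73.9 + (25.9/100)*(98.6-73.9) = 80.30 F

80.30 F


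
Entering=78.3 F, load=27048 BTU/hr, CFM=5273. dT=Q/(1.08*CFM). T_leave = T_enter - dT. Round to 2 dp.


dT = 27048/(1.08*5273) = 4.7496
T_leave = 78.3 - 4.7496 = 73.55 F

73.55 F


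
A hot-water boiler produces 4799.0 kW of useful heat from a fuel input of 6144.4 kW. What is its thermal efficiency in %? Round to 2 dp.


eta = (4799.0/6144.4)*100 = 78.10 %

78.10 %


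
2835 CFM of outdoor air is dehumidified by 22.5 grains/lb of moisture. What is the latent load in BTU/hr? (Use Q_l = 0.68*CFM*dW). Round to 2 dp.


Q = 0.68 * 2835 * 22.5 = 43375.50 BTU/hr

43375.50 BTU/hr


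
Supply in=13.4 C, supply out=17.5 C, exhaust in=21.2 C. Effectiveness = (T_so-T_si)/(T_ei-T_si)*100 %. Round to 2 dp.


eff = (17.5-13.4)/(21.2-13.4)*100 = 52.56 %

52.56 %


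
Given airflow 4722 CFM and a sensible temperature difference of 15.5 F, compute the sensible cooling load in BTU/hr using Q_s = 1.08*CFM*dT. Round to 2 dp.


Q = 1.08 * 4722 * 15.5 = 79046.28 BTU/hr

79046.28 BTU/hr


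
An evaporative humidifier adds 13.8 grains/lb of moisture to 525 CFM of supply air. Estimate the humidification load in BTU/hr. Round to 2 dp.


Q = 0.68 * 525 * 13.8 = 4926.60 BTU/hr

4926.60 BTU/hr


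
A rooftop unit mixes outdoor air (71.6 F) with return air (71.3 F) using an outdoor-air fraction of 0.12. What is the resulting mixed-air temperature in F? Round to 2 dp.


T_mix = 0.12*71.6 + 0.88*71.3 = 71.34 F

71.34 F


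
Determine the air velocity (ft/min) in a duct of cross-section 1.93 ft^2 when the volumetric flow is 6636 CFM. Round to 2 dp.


V = 6636 / 1.93 = 3438.34 ft/min

3438.34 ft/min


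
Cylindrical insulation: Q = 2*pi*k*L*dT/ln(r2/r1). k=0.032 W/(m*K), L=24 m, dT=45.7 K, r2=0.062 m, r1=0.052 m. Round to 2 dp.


Q = 2*pi*0.032*24*45.7/ln(0.062/0.052) = 1253.76 W

1253.76 W


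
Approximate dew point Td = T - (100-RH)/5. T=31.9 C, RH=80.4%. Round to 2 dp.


Td = 31.9 - (100-80.4)/5 = 27.98 C

27.98 C


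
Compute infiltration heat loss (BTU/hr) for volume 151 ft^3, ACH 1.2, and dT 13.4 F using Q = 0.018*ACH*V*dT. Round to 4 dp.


Q = 0.018 * 1.2 * 151 * 13.4 = 43.7054 BTU/hr

43.7054 BTU/hr


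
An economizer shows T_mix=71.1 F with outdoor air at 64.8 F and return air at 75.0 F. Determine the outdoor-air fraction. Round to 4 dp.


frac = (71.1 - 75.0) / (64.8 - 75.0) = 0.3824

0.3824


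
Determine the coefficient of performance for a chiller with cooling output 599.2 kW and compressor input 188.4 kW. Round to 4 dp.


COP = 599.2 / 188.4 = 3.1805

3.1805


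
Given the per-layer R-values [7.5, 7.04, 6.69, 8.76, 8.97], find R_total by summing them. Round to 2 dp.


R_total = 7.5 + 7.04 + 6.69 + 8.76 + 8.97 = 38.96

38.96


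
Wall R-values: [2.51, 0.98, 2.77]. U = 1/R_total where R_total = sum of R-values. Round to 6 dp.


R_total = 2.51 + 0.98 + 2.77 = 6.26
U = 1/6.26 = 0.159744

0.159744


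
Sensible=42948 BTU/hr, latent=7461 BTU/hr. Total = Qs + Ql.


Qt = 42948 + 7461 = 50409 BTU/hr

50409 BTU/hr


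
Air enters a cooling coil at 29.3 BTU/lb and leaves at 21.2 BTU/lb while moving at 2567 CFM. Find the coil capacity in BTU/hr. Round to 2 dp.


Q = 4.5 * 2567 * (29.3 - 21.2) = 93567.15 BTU/hr

93567.15 BTU/hr


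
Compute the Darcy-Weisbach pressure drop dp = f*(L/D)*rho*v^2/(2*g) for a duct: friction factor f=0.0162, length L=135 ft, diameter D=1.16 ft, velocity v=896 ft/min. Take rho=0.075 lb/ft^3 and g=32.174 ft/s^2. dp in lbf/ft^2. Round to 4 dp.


v_fps = 896/60 = 14.9333 ft/s
dp = 0.0162*(135/1.16)*0.075*14.9333^2/(2*32.174) = 0.4900 lbf/ft^2

0.4900 lbf/ft^2


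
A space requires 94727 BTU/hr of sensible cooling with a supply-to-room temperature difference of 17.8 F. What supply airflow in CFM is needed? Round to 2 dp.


CFM = 94727 / (1.08 * 17.8) = 4927.54

4927.54 CFM


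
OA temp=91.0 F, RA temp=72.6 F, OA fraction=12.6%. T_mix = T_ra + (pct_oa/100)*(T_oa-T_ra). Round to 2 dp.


T_mix = 72.6 + (12.6/100)*(91.0-72.6) = 74.92 F

74.92 F


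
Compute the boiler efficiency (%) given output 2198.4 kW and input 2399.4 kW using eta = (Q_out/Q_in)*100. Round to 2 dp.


eta = (2198.4/2399.4)*100 = 91.62 %

91.62 %


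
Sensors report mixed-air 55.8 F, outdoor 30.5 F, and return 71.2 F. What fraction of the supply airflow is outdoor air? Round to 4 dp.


frac = (55.8 - 71.2) / (30.5 - 71.2) = 0.3784

0.3784


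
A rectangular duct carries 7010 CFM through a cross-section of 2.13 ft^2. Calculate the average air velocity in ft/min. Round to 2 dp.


V = 7010 / 2.13 = 3291.08 ft/min

3291.08 ft/min


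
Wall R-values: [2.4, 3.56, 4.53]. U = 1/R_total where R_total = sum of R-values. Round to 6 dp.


R_total = 2.4 + 3.56 + 4.53 = 10.49
U = 1/10.49 = 0.095329

0.095329


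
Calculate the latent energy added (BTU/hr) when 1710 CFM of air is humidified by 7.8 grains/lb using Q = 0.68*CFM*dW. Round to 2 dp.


Q = 0.68 * 1710 * 7.8 = 9069.84 BTU/hr

9069.84 BTU/hr


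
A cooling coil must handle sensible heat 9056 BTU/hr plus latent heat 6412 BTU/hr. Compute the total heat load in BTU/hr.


Qt = 9056 + 6412 = 15468 BTU/hr

15468 BTU/hr


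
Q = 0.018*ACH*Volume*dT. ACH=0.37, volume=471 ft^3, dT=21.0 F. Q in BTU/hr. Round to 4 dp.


Q = 0.018 * 0.37 * 471 * 21.0 = 65.8741 BTU/hr

65.8741 BTU/hr


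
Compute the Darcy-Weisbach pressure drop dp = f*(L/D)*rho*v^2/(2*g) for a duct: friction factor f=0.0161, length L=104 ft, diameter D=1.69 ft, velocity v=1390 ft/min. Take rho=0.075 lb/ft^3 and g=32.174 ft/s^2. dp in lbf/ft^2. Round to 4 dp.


v_fps = 1390/60 = 23.1667 ft/s
dp = 0.0161*(104/1.69)*0.075*23.1667^2/(2*32.174) = 0.6198 lbf/ft^2

0.6198 lbf/ft^2


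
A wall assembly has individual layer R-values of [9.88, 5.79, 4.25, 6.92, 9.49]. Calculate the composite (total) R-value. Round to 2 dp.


R_total = 9.88 + 5.79 + 4.25 + 6.92 + 9.49 = 36.33

36.33


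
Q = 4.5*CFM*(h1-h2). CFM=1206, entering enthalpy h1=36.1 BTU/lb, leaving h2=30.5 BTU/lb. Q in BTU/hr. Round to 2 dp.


Q = 4.5 * 1206 * (36.1 - 30.5) = 30391.20 BTU/hr

30391.20 BTU/hr


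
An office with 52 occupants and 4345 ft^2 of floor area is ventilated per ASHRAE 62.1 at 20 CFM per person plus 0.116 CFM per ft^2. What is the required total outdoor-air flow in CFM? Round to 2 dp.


Total = 52*20 + 4345*0.116 = 1544.02 CFM

1544.02 CFM


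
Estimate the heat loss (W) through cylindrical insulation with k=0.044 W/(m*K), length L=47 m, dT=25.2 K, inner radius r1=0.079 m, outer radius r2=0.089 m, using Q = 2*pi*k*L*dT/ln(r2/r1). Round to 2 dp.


Q = 2*pi*0.044*47*25.2/ln(0.089/0.079) = 2747.24 W

2747.24 W


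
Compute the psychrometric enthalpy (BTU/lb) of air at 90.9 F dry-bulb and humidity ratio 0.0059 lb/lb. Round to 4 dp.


h = 0.24*90.9 + 0.0059*(1061+0.444*90.9) = 28.3140 BTU/lb

28.3140 BTU/lb


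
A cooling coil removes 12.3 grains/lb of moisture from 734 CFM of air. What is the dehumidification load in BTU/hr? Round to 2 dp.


Q = 0.68 * 734 * 12.3 = 6139.18 BTU/hr

6139.18 BTU/hr


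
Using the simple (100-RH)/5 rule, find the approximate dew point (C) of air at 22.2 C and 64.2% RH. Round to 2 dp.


Td = 22.2 - (100-64.2)/5 = 15.04 C

15.04 C


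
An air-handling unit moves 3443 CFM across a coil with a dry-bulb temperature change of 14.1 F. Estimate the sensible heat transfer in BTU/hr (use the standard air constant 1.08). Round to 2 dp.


Q = 1.08 * 3443 * 14.1 = 52430.00 BTU/hr

52430.00 BTU/hr


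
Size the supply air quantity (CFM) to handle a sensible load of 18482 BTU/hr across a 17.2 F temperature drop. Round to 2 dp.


CFM = 18482 / (1.08 * 17.2) = 994.94

994.94 CFM


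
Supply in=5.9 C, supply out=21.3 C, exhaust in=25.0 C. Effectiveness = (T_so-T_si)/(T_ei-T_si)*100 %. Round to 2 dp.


eff = (21.3-5.9)/(25.0-5.9)*100 = 80.63 %

80.63 %


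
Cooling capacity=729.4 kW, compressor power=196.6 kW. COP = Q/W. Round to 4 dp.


COP = 729.4 / 196.6 = 3.7101

3.7101


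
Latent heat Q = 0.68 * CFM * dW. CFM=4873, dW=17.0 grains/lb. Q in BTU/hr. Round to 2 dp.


Q = 0.68 * 4873 * 17.0 = 56331.88 BTU/hr

56331.88 BTU/hr


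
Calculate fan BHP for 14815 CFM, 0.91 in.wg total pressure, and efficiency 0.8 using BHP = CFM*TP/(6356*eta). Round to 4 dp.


BHP = 14815 * 0.91 / (6356 * 0.8) = 2.6514 hp

2.6514 hp


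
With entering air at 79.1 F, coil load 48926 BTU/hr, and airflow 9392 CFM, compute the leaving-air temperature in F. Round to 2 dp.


dT = 48926/(1.08*9392) = 4.8235
T_leave = 79.1 - 4.8235 = 74.28 F

74.28 F


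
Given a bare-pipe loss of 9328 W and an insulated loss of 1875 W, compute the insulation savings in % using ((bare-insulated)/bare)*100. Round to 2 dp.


Savings = ((9328-1875)/9328)*100 = 79.90 %

79.90 %


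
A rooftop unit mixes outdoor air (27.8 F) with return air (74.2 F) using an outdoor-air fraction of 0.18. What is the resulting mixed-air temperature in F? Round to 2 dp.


T_mix = 0.18*27.8 + 0.82*74.2 = 65.85 F

65.85 F


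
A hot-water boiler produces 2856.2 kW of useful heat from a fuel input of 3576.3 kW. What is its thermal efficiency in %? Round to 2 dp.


eta = (2856.2/3576.3)*100 = 79.86 %

79.86 %


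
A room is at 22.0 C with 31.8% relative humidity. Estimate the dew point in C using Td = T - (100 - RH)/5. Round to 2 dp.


Td = 22.0 - (100-31.8)/5 = 8.36 C

8.36 C


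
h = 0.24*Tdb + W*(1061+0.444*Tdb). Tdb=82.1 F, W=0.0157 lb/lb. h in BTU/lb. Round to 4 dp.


h = 0.24*82.1 + 0.0157*(1061+0.444*82.1) = 36.9340 BTU/lb

36.9340 BTU/lb


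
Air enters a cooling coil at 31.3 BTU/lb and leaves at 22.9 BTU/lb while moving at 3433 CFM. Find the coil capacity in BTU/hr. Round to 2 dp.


Q = 4.5 * 3433 * (31.3 - 22.9) = 129767.40 BTU/hr

129767.40 BTU/hr


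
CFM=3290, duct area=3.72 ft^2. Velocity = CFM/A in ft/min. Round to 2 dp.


V = 3290 / 3.72 = 884.41 ft/min

884.41 ft/min


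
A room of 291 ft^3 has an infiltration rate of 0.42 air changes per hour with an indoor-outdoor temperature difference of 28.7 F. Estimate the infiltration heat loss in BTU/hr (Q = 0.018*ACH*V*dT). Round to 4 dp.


Q = 0.018 * 0.42 * 291 * 28.7 = 63.1389 BTU/hr

63.1389 BTU/hr


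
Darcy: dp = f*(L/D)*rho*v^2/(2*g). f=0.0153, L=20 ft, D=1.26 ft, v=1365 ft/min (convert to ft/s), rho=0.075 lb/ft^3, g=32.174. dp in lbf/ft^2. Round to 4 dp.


v_fps = 1365/60 = 22.75 ft/s
dp = 0.0153*(20/1.26)*0.075*22.75^2/(2*32.174) = 0.1465 lbf/ft^2

0.1465 lbf/ft^2


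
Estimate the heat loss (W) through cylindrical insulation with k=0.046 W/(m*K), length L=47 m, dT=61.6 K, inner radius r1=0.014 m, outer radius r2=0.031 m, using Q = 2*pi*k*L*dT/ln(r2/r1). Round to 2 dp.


Q = 2*pi*0.046*47*61.6/ln(0.031/0.014) = 1052.66 W

1052.66 W


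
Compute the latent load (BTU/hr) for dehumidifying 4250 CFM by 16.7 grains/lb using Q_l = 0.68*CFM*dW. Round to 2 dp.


Q = 0.68 * 4250 * 16.7 = 48263.00 BTU/hr

48263.00 BTU/hr


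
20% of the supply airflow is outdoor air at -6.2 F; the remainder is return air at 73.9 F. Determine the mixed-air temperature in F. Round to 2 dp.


T_mix = 0.2*(-6.2) + 0.8*73.9 = 57.88 F

57.88 F


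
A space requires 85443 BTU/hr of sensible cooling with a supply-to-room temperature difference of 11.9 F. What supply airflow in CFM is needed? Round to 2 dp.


CFM = 85443 / (1.08 * 11.9) = 6648.23

6648.23 CFM


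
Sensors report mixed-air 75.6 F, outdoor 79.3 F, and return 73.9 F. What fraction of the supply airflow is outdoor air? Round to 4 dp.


frac = (75.6 - 73.9) / (79.3 - 73.9) = 0.3148

0.3148


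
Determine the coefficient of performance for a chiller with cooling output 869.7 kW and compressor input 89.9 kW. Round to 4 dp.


COP = 869.7 / 89.9 = 9.6741

9.6741


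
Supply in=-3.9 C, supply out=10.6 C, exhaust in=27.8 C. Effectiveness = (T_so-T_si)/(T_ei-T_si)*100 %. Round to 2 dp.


eff = (10.6-(-3.9))/(27.8-(-3.9))*100 = 45.74 %

45.74 %


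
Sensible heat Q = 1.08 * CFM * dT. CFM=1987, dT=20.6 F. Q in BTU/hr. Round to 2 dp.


Q = 1.08 * 1987 * 20.6 = 44206.78 BTU/hr

44206.78 BTU/hr


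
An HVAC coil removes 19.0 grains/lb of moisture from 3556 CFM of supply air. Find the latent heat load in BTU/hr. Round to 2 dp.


Q = 0.68 * 3556 * 19.0 = 45943.52 BTU/hr

45943.52 BTU/hr


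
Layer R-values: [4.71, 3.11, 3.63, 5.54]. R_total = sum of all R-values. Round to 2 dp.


R_total = 4.71 + 3.11 + 3.63 + 5.54 = 16.99

16.99


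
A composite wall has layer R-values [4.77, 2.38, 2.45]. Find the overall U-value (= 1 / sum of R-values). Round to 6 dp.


R_total = 4.77 + 2.38 + 2.45 = 9.60
U = 1/9.60 = 0.104167

0.104167


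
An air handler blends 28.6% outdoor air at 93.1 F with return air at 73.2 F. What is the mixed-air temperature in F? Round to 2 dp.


T_mix = 73.2 + (28.6/100)*(93.1-73.2) = 78.89 F

78.89 F


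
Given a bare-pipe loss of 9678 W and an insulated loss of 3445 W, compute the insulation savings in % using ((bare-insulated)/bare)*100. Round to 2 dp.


Savings = ((9678-3445)/9678)*100 = 64.40 %

64.40 %


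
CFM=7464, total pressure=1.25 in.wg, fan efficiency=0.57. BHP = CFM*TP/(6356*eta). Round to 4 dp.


BHP = 7464 * 1.25 / (6356 * 0.57) = 2.5753 hp

2.5753 hp


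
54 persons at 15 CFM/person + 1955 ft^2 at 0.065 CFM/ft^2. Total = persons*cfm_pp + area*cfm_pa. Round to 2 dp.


Total = 54*15 + 1955*0.065 = 937.08 CFM

937.08 CFM


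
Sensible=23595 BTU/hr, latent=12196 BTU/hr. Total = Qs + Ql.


Qt = 23595 + 12196 = 35791 BTU/hr

35791 BTU/hr


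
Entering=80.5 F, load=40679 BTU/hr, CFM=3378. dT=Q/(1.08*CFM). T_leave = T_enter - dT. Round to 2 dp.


dT = 40679/(1.08*3378) = 11.1503
T_leave = 80.5 - 11.1503 = 69.35 F

69.35 F


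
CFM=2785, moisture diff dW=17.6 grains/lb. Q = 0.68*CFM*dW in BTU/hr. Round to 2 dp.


Q = 0.68 * 2785 * 17.6 = 33330.88 BTU/hr

33330.88 BTU/hr


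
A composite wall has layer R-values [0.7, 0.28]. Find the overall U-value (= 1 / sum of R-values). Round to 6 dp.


R_total = 0.7 + 0.28 = 0.98
U = 1/0.98 = 1.020408

1.020408


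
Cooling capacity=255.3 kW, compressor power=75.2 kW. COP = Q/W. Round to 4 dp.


COP = 255.3 / 75.2 = 3.3949

3.3949


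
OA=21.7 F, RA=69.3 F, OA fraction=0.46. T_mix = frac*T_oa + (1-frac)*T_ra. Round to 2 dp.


T_mix = 0.46*21.7 + 0.54*69.3 = 47.40 F

47.40 F


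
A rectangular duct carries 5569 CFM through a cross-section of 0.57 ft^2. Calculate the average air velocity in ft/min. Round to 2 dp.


V = 5569 / 0.57 = 9770.18 ft/min

9770.18 ft/min


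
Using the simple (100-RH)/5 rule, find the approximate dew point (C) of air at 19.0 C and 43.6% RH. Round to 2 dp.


Td = 19.0 - (100-43.6)/5 = 7.72 C

7.72 C


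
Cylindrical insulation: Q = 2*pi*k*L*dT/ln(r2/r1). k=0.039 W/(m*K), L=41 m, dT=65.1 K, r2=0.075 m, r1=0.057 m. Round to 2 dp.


Q = 2*pi*0.039*41*65.1/ln(0.075/0.057) = 2383.24 W

2383.24 W


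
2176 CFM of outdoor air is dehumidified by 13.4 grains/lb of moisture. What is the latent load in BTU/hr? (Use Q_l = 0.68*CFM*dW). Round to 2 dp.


Q = 0.68 * 2176 * 13.4 = 19827.71 BTU/hr

19827.71 BTU/hr


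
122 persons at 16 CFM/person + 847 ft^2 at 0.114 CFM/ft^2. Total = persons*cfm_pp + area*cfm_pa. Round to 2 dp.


Total = 122*16 + 847*0.114 = 2048.56 CFM

2048.56 CFM


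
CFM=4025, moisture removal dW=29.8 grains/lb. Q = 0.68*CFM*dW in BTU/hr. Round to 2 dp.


Q = 0.68 * 4025 * 29.8 = 81562.60 BTU/hr

81562.60 BTU/hr


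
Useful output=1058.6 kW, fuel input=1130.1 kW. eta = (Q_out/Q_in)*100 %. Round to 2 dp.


eta = (1058.6/1130.1)*100 = 93.67 %

93.67 %


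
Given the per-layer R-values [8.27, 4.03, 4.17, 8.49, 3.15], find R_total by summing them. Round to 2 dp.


R_total = 8.27 + 4.03 + 4.17 + 8.49 + 3.15 = 28.11

28.11


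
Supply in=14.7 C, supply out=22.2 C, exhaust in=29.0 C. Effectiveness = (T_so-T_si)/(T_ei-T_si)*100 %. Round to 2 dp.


eff = (22.2-14.7)/(29.0-14.7)*100 = 52.45 %

52.45 %


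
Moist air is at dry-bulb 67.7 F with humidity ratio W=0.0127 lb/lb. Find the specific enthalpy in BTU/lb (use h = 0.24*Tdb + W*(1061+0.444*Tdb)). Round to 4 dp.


h = 0.24*67.7 + 0.0127*(1061+0.444*67.7) = 30.1044 BTU/lb

30.1044 BTU/lb


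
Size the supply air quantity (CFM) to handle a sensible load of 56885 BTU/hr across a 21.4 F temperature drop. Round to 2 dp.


CFM = 56885 / (1.08 * 21.4) = 2461.28

2461.28 CFM


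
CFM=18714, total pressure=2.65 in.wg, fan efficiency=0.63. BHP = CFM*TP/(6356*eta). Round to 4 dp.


BHP = 18714 * 2.65 / (6356 * 0.63) = 12.3848 hp

12.3848 hp


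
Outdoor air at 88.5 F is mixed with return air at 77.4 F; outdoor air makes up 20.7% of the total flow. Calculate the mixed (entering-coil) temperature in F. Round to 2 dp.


T_mix = 77.4 + (20.7/100)*(88.5-77.4) = 79.70 F

79.70 F


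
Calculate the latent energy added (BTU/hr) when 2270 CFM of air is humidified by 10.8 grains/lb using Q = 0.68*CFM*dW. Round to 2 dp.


Q = 0.68 * 2270 * 10.8 = 16670.88 BTU/hr

16670.88 BTU/hr


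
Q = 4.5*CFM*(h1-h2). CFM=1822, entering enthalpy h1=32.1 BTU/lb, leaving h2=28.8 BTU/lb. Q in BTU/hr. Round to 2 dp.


Q = 4.5 * 1822 * (32.1 - 28.8) = 27056.70 BTU/hr

27056.70 BTU/hr


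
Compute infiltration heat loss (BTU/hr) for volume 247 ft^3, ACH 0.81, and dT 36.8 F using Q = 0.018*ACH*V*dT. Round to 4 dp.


Q = 0.018 * 0.81 * 247 * 36.8 = 132.5264 BTU/hr

132.5264 BTU/hr


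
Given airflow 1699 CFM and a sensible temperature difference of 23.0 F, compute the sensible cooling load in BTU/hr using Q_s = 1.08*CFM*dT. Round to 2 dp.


Q = 1.08 * 1699 * 23.0 = 42203.16 BTU/hr

42203.16 BTU/hr


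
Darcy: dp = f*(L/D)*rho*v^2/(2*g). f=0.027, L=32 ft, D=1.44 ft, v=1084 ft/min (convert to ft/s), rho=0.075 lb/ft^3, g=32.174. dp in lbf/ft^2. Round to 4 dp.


v_fps = 1084/60 = 18.0667 ft/s
dp = 0.027*(32/1.44)*0.075*18.0667^2/(2*32.174) = 0.2283 lbf/ft^2

0.2283 lbf/ft^2


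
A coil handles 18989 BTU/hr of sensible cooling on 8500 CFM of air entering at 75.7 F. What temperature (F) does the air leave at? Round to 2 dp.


dT = 18989/(1.08*8500) = 2.0685
T_leave = 75.7 - 2.0685 = 73.63 F

73.63 F


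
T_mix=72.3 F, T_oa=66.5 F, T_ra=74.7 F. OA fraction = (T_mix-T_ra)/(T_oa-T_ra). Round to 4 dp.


frac = (72.3 - 74.7) / (66.5 - 74.7) = 0.2927

0.2927


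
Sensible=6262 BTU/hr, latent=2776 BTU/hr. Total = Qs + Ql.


Qt = 6262 + 2776 = 9038 BTU/hr

9038 BTU/hr


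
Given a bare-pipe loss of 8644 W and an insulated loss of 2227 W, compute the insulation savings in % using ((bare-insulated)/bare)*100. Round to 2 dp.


Savings = ((8644-2227)/8644)*100 = 74.24 %

74.24 %


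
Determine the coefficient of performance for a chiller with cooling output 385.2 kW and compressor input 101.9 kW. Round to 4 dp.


COP = 385.2 / 101.9 = 3.7802

3.7802


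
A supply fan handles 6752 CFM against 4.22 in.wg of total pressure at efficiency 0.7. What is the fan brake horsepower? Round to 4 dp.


BHP = 6752 * 4.22 / (6356 * 0.7) = 6.4042 hp

6.4042 hp


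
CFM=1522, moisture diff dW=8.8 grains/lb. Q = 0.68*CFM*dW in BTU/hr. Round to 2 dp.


Q = 0.68 * 1522 * 8.8 = 9107.65 BTU/hr

9107.65 BTU/hr


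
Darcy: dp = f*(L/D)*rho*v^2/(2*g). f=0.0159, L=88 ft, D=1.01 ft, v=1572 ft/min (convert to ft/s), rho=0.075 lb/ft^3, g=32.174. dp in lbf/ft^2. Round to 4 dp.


v_fps = 1572/60 = 26.2 ft/s
dp = 0.0159*(88/1.01)*0.075*26.2^2/(2*32.174) = 1.1084 lbf/ft^2

1.1084 lbf/ft^2


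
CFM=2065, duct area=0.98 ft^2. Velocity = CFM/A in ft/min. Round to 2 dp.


V = 2065 / 0.98 = 2107.14 ft/min

2107.14 ft/min


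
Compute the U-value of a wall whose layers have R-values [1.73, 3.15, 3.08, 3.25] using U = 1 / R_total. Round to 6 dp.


R_total = 1.73 + 3.15 + 3.08 + 3.25 = 11.21
U = 1/11.21 = 0.089206

0.089206


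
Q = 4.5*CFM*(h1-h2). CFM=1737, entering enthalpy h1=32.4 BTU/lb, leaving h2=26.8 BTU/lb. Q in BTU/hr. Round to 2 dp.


Q = 4.5 * 1737 * (32.4 - 26.8) = 43772.40 BTU/hr

43772.40 BTU/hr


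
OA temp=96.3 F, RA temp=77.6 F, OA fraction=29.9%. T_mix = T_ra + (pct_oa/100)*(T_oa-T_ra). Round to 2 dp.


T_mix = 77.6 + (29.9/100)*(96.3-77.6) = 83.19 F

83.19 F


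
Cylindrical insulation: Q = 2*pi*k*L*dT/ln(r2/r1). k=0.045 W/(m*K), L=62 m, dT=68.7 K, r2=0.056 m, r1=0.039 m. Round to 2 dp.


Q = 2*pi*0.045*62*68.7/ln(0.056/0.039) = 3328.77 W

3328.77 W


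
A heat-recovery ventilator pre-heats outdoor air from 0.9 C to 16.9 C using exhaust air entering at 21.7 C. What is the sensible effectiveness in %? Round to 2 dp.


eff = (16.9-0.9)/(21.7-0.9)*100 = 76.92 %

76.92 %


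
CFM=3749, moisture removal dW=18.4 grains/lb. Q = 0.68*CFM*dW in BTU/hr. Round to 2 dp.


Q = 0.68 * 3749 * 18.4 = 46907.49 BTU/hr

46907.49 BTU/hr


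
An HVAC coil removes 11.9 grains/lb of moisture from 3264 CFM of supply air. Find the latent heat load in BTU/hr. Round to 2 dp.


Q = 0.68 * 3264 * 11.9 = 26412.29 BTU/hr

26412.29 BTU/hr


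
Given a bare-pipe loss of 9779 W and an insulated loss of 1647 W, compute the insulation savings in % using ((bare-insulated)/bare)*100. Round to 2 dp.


Savings = ((9779-1647)/9779)*100 = 83.16 %

83.16 %


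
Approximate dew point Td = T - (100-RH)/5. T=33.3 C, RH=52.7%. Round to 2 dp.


Td = 33.3 - (100-52.7)/5 = 23.84 C

23.84 C


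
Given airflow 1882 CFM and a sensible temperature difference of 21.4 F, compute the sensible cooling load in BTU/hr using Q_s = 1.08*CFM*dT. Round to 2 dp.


Q = 1.08 * 1882 * 21.4 = 43496.78 BTU/hr

43496.78 BTU/hr


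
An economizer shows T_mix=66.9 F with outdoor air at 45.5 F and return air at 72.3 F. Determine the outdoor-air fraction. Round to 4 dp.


frac = (66.9 - 72.3) / (45.5 - 72.3) = 0.2015

0.2015


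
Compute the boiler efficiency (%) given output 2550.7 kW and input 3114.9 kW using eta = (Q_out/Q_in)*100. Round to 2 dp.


eta = (2550.7/3114.9)*100 = 81.89 %

81.89 %


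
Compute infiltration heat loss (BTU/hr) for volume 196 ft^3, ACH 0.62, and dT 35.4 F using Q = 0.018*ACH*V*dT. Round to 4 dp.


Q = 0.018 * 0.62 * 196 * 35.4 = 77.4325 BTU/hr

77.4325 BTU/hr


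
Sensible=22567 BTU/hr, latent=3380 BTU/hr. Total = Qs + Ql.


Qt = 22567 + 3380 = 25947 BTU/hr

25947 BTU/hr


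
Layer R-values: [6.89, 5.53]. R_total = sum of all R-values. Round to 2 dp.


R_total = 6.89 + 5.53 = 12.42

12.42


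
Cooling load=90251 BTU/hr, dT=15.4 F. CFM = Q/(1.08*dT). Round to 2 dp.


CFM = 90251 / (1.08 * 15.4) = 5426.35

5426.35 CFM
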